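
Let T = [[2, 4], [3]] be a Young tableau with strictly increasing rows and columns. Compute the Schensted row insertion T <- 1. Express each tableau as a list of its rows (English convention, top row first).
In row 1, 1 replaces 2 (the leftmost entry greater than 1); 2 is bumped to row 2. In row 2, 2 replaces 3 (the leftmost entry greater than 2); 3 is bumped to row 3. 3 starts a new row 3. The new tableau is [[1, 4], [2], [3]].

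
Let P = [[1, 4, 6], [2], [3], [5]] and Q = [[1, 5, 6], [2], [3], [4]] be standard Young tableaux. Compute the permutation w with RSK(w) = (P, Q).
5 3 2 1 4 6

Reverse the RSK construction: for i from n down to 1, find the cell of Q containing i, remove the entry at that cell from P, and reverse-bump it up through P; the value ejected from row 1 is w(i).

Step i=6: Q has 6 at row 1, column 3; remove that cell from P, ejecting 6. So w(6) = 6. P is now [[1, 4], [2], [3], [5]].
Step i=5: Q has 5 at row 1, column 2; remove that cell from P, ejecting 4. So w(5) = 4. P is now [[1], [2], [3], [5]].
Step i=4: Q has 4 at row 4, column 1; remove 5 from row 4 of P and reverse-bump: 5 enters row 3 and ejects 3; 3 enters row 2 and ejects 2; 2 enters row 1 and ejects 1. So w(4) = 1. P is now [[2], [3], [5]].
Step i=3: Q has 3 at row 3, column 1; remove 5 from row 3 of P and reverse-bump: 5 enters row 2 and ejects 3; 3 enters row 1 and ejects 2. So w(3) = 2. P is now [[3], [5]].
Step i=2: Q has 2 at row 2, column 1; remove 5 from row 2 of P and reverse-bump: 5 enters row 1 and ejects 3. So w(2) = 3. P is now [[5]].
Step i=1: Q has 1 at row 1, column 1; remove that cell from P, ejecting 5. So w(1) = 5. P is now [].

So w = 5 3 2 1 4 6.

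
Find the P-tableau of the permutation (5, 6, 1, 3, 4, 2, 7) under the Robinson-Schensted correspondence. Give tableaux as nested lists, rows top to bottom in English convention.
P = [[1, 2, 4, 7], [3, 6], [5]]

After inserting 5: P = [[5]].
After inserting 6: P = [[5, 6]].
After inserting 1: P = [[1, 6], [5]].
After inserting 3: P = [[1, 3], [5, 6]].
After inserting 4: P = [[1, 3, 4], [5, 6]].
After inserting 2: P = [[1, 2, 4], [3, 6], [5]].
After inserting 7: P = [[1, 2, 4, 7], [3, 6], [5]].

So P = [[1, 2, 4, 7], [3, 6], [5]].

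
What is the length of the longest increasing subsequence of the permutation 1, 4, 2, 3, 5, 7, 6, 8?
6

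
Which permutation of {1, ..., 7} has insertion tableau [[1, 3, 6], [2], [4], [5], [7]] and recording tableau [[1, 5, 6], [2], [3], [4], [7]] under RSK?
7 5 4 2 3 6 1

Reverse the RSK construction: for i from n down to 1, find the cell of Q containing i, remove the entry at that cell from P, and reverse-bump it up through P; the value ejected from row 1 is w(i).

Step i=7: Q has 7 at row 5, column 1; remove 7 from row 5 of P and reverse-bump: 7 enters row 4 and ejects 5; 5 enters row 3 and ejects 4; 4 enters row 2 and ejects 2; 2 enters row 1 and ejects 1. So w(7) = 1. P is now [[2, 3, 6], [4], [5], [7]].
Step i=6: Q has 6 at row 1, column 3; remove that cell from P, ejecting 6. So w(6) = 6. P is now [[2, 3], [4], [5], [7]].
Step i=5: Q has 5 at row 1, column 2; remove that cell from P, ejecting 3. So w(5) = 3. P is now [[2], [4], [5], [7]].
Step i=4: Q has 4 at row 4, column 1; remove 7 from row 4 of P and reverse-bump: 7 enters row 3 and ejects 5; 5 enters row 2 and ejects 4; 4 enters row 1 and ejects 2. So w(4) = 2. P is now [[4], [5], [7]].
Step i=3: Q has 3 at row 3, column 1; remove 7 from row 3 of P and reverse-bump: 7 enters row 2 and ejects 5; 5 enters row 1 and ejects 4. So w(3) = 4. P is now [[5], [7]].
Step i=2: Q has 2 at row 2, column 1; remove 7 from row 2 of P and reverse-bump: 7 enters row 1 and ejects 5. So w(2) = 5. P is now [[7]].
Step i=1: Q has 1 at row 1, column 1; remove that cell from P, ejecting 7. So w(1) = 7. P is now [].

So w = 7 5 4 2 3 6 1.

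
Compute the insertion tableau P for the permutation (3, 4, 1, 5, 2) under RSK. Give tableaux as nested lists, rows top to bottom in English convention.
P = [[1, 2, 5], [3, 4]]

Insert 3: appended to row 1. P = [[3]].
Insert 4: appended to row 1. P = [[3, 4]].
Insert 1: 1 bumps 3 from row 1; 3 starts row 2. P = [[1, 4], [3]].
Insert 5: appended to row 1. P = [[1, 4, 5], [3]].
Insert 2: 2 bumps 4 from row 1; 4 appends to row 2. P = [[1, 2, 5], [3, 4]].

So P = [[1, 2, 5], [3, 4]].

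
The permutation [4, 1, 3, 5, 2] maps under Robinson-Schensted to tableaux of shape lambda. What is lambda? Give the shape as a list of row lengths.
Row-insert each entry into an empty tableau.

After inserting 4: P = [[4]].
After inserting 1: P = [[1], [4]].
After inserting 3: P = [[1, 3], [4]].
After inserting 5: P = [[1, 3, 5], [4]].
After inserting 2: P = [[1, 2, 5], [3], [4]].

The final insertion tableau P = [[1, 2, 5], [3], [4]] has shape [3, 1, 1].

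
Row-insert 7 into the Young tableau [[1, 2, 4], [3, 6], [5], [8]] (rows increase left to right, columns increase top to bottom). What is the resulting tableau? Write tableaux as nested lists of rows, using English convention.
[[1, 2, 4, 7], [3, 6], [5], [8]]

7 is larger than every entry of row 1, so it is appended to row 1. The new tableau is [[1, 2, 4, 7], [3, 6], [5], [8]].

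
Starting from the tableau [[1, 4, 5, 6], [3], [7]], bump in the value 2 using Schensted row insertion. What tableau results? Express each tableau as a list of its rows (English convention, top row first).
In row 1, 2 replaces 4 (the leftmost entry greater than 2); 4 is bumped to row 2. 4 is appended to row 2. The new tableau is [[1, 2, 5, 6], [3, 4], [7]].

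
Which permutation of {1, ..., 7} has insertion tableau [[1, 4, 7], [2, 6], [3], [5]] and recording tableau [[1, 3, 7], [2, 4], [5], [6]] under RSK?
5 3 6 4 2 1 7

Reverse the RSK construction: for i from n down to 1, find the cell of Q containing i, remove the entry at that cell from P, and reverse-bump it up through P; the value ejected from row 1 is w(i).

Step i=7: Q has 7 at row 1, column 3; remove that cell from P, ejecting 7. So w(7) = 7. P is now [[1, 4], [2, 6], [3], [5]].
Step i=6: Q has 6 at row 4, column 1; remove 5 from row 4 of P and reverse-bump: 5 enters row 3 and ejects 3; 3 enters row 2 and ejects 2; 2 enters row 1 and ejects 1. So w(6) = 1. P is now [[2, 4], [3, 6], [5]].
Step i=5: Q has 5 at row 3, column 1; remove 5 from row 3 of P and reverse-bump: 5 enters row 2 and ejects 3; 3 enters row 1 and ejects 2. So w(5) = 2. P is now [[3, 4], [5, 6]].
Step i=4: Q has 4 at row 2, column 2; remove 6 from row 2 of P and reverse-bump: 6 enters row 1 and ejects 4. So w(4) = 4. P is now [[3, 6], [5]].
Step i=3: Q has 3 at row 1, column 2; remove that cell from P, ejecting 6. So w(3) = 6. P is now [[3], [5]].
Step i=2: Q has 2 at row 2, column 1; remove 5 from row 2 of P and reverse-bump: 5 enters row 1 and ejects 3. So w(2) = 3. P is now [[5]].
Step i=1: Q has 1 at row 1, column 1; remove that cell from P, ejecting 5. So w(1) = 5. P is now [].

So w = 5 3 6 4 2 1 7.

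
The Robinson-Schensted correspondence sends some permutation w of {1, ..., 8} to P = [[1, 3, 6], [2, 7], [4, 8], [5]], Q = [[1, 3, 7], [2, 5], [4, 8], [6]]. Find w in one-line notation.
5 4 8 2 3 1 7 6

Reverse the RSK construction: for i from n down to 1, find the cell of Q containing i, remove the entry at that cell from P, and reverse-bump it up through P; the value ejected from row 1 is w(i).

Step i=8: Q has 8 at row 3, column 2; remove 8 from row 3 of P and reverse-bump: 8 enters row 2 and ejects 7; 7 enters row 1 and ejects 6. So w(8) = 6. P is now [[1, 3, 7], [2, 8], [4], [5]].
Step i=7: Q has 7 at row 1, column 3; remove that cell from P, ejecting 7. So w(7) = 7. P is now [[1, 3], [2, 8], [4], [5]].
Step i=6: Q has 6 at row 4, column 1; remove 5 from row 4 of P and reverse-bump: 5 enters row 3 and ejects 4; 4 enters row 2 and ejects 2; 2 enters row 1 and ejects 1. So w(6) = 1. P is now [[2, 3], [4, 8], [5]].
Step i=5: Q has 5 at row 2, column 2; remove 8 from row 2 of P and reverse-bump: 8 enters row 1 and ejects 3. So w(5) = 3. P is now [[2, 8], [4], [5]].
Step i=4: Q has 4 at row 3, column 1; remove 5 from row 3 of P and reverse-bump: 5 enters row 2 and ejects 4; 4 enters row 1 and ejects 2. So w(4) = 2. P is now [[4, 8], [5]].
Step i=3: Q has 3 at row 1, column 2; remove that cell from P, ejecting 8. So w(3) = 8. P is now [[4], [5]].
Step i=2: Q has 2 at row 2, column 1; remove 5 from row 2 of P and reverse-bump: 5 enters row 1 and ejects 4. So w(2) = 4. P is now [[5]].
Step i=1: Q has 1 at row 1, column 1; remove that cell from P, ejecting 5. So w(1) = 5. P is now [].

So w = 5 4 8 2 3 1 7 6.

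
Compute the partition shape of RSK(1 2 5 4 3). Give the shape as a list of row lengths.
[3, 1, 1]

Row-insert each entry into an empty tableau.

After inserting 1: P = [[1]].
After inserting 2: P = [[1, 2]].
After inserting 5: P = [[1, 2, 5]].
After inserting 4: P = [[1, 2, 4], [5]].
After inserting 3: P = [[1, 2, 3], [4], [5]].

The final insertion tableau P = [[1, 2, 3], [4], [5]] has shape [3, 1, 1].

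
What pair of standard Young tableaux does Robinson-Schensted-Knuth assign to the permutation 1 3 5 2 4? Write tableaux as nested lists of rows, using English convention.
P = [[1, 2, 4], [3, 5]], Q = [[1, 2, 3], [4, 5]]

Insert each entry of the permutation into P by Schensted row insertion, recording in Q the position of each new cell.

Insert 1: appended to row 1. P = [[1]], Q = [[1]].
Insert 3: appended to row 1. P = [[1, 3]], Q = [[1, 2]].
Insert 5: appended to row 1. P = [[1, 3, 5]], Q = [[1, 2, 3]].
Insert 2: 2 bumps 3 from row 1; 3 starts row 2. P = [[1, 2, 5], [3]], Q = [[1, 2, 3], [4]].
Insert 4: 4 bumps 5 from row 1; 5 appends to row 2. P = [[1, 2, 4], [3, 5]], Q = [[1, 2, 3], [4, 5]].

So P = [[1, 2, 4], [3, 5]], Q = [[1, 2, 3], [4, 5]].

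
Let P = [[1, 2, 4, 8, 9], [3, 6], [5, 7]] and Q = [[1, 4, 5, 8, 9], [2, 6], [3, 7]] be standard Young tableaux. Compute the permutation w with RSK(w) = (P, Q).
Reverse the RSK construction: for i from n down to 1, find the cell of Q containing i, remove the entry at that cell from P, and reverse-bump it up through P; the value ejected from row 1 is w(i).

Step i=9: Q has 9 at row 1, column 5; remove that cell from P, ejecting 9. So w(9) = 9. P is now [[1, 2, 4, 8], [3, 6], [5, 7]].
Step i=8: Q has 8 at row 1, column 4; remove that cell from P, ejecting 8. So w(8) = 8. P is now [[1, 2, 4], [3, 6], [5, 7]].
Step i=7: Q has 7 at row 3, column 2; remove 7 from row 3 of P and reverse-bump: 7 enters row 2 and ejects 6; 6 enters row 1 and ejects 4. So w(7) = 4. P is now [[1, 2, 6], [3, 7], [5]].
Step i=6: Q has 6 at row 2, column 2; remove 7 from row 2 of P and reverse-bump: 7 enters row 1 and ejects 6. So w(6) = 6. P is now [[1, 2, 7], [3], [5]].
Step i=5: Q has 5 at row 1, column 3; remove that cell from P, ejecting 7. So w(5) = 7. P is now [[1, 2], [3], [5]].
Step i=4: Q has 4 at row 1, column 2; remove that cell from P, ejecting 2. So w(4) = 2. P is now [[1], [3], [5]].
Step i=3: Q has 3 at row 3, column 1; remove 5 from row 3 of P and reverse-bump: 5 enters row 2 and ejects 3; 3 enters row 1 and ejects 1. So w(3) = 1. P is now [[3], [5]].
Step i=2: Q has 2 at row 2, column 1; remove 5 from row 2 of P and reverse-bump: 5 enters row 1 and ejects 3. So w(2) = 3. P is now [[5]].
Step i=1: Q has 1 at row 1, column 1; remove that cell from P, ejecting 5. So w(1) = 5. P is now [].

So w = 5 3 1 2 7 6 4 8 9.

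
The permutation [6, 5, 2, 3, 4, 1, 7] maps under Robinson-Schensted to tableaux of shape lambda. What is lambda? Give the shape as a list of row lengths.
[4, 1, 1, 1]

Row-insert each entry into an empty tableau.

After inserting 6: P = [[6]].
After inserting 5: P = [[5], [6]].
After inserting 2: P = [[2], [5], [6]].
After inserting 3: P = [[2, 3], [5], [6]].
After inserting 4: P = [[2, 3, 4], [5], [6]].
After inserting 1: P = [[1, 3, 4], [2], [5], [6]].
After inserting 7: P = [[1, 3, 4, 7], [2], [5], [6]].

The final insertion tableau P = [[1, 3, 4, 7], [2], [5], [6]] has shape [4, 1, 1, 1].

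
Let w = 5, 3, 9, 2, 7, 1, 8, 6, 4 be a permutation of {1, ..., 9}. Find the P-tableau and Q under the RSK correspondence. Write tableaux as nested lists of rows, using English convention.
P = [[1, 4, 8], [2, 6], [3, 7], [5, 9]], Q = [[1, 3, 7], [2, 5], [4, 8], [6, 9]]

Insert each entry of the permutation into P by Schensted row insertion, recording in Q the position of each new cell.

After inserting 5: P = [[5]].
After inserting 3: P = [[3], [5]].
After inserting 9: P = [[3, 9], [5]].
After inserting 2: P = [[2, 9], [3], [5]].
After inserting 7: P = [[2, 7], [3, 9], [5]].
After inserting 1: P = [[1, 7], [2, 9], [3], [5]].
After inserting 8: P = [[1, 7, 8], [2, 9], [3], [5]].
After inserting 6: P = [[1, 6, 8], [2, 7], [3, 9], [5]].
After inserting 4: P = [[1, 4, 8], [2, 6], [3, 7], [5, 9]].

So P = [[1, 4, 8], [2, 6], [3, 7], [5, 9]], Q = [[1, 3, 7], [2, 5], [4, 8], [6, 9]].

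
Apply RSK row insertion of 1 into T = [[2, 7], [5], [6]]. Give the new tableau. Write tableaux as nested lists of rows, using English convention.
In row 1, 1 replaces 2 (the leftmost entry greater than 1); 2 is bumped to row 2. In row 2, 2 replaces 5 (the leftmost entry greater than 2); 5 is bumped to row 3. In row 3, 5 replaces 6 (the leftmost entry greater than 5); 6 is bumped to row 4. 6 starts a new row 4. The new tableau is [[1, 7], [2], [5], [6]].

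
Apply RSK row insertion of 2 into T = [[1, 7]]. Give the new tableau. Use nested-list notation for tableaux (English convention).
[[1, 2], [7]]

In row 1, 2 replaces 7 (the leftmost entry greater than 2); 7 is bumped to row 2. 7 starts a new row 2. The new tableau is [[1, 2], [7]].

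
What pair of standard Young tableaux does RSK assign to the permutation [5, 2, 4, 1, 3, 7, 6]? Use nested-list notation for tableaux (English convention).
P = [[1, 3, 6], [2, 4, 7], [5]], Q = [[1, 3, 6], [2, 5, 7], [4]]

Insert each entry of the permutation into P by Schensted row insertion, recording in Q the position of each new cell.

Insert 5: appended to row 1. P = [[5]].
Insert 2: 2 bumps 5 from row 1; 5 starts row 2. P = [[2], [5]].
Insert 4: appended to row 1. P = [[2, 4], [5]].
Insert 1: 1 bumps 2 from row 1; 2 bumps 5 from row 2; 5 starts row 3. P = [[1, 4], [2], [5]].
Insert 3: 3 bumps 4 from row 1; 4 appends to row 2. P = [[1, 3], [2, 4], [5]].
Insert 7: appended to row 1. P = [[1, 3, 7], [2, 4], [5]].
Insert 6: 6 bumps 7 from row 1; 7 appends to row 2. P = [[1, 3, 6], [2, 4, 7], [5]].

So P = [[1, 3, 6], [2, 4, 7], [5]], Q = [[1, 3, 6], [2, 5, 7], [4]].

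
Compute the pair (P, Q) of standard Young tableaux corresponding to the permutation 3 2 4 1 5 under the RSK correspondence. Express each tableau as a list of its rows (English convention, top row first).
P = [[1, 4, 5], [2], [3]], Q = [[1, 3, 5], [2], [4]]

Insert each entry of the permutation into P by Schensted row insertion, recording in Q the position of each new cell.

Insert 3: appended to row 1. P = [[3]].
Insert 2: 2 bumps 3 from row 1; 3 starts row 2. P = [[2], [3]].
Insert 4: appended to row 1. P = [[2, 4], [3]].
Insert 1: 1 bumps 2 from row 1; 2 bumps 3 from row 2; 3 starts row 3. P = [[1, 4], [2], [3]].
Insert 5: appended to row 1. P = [[1, 4, 5], [2], [3]].

So P = [[1, 4, 5], [2], [3]], Q = [[1, 3, 5], [2], [4]].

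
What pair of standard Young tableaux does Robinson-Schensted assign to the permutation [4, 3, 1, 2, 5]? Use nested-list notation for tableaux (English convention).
P = [[1, 2, 5], [3], [4]], Q = [[1, 4, 5], [2], [3]]

Insert each entry of the permutation into P by Schensted row insertion, recording in Q the position of each new cell.

Insert 4: appended to row 1. P = [[4]].
Insert 3: 3 bumps 4 from row 1; 4 starts row 2. P = [[3], [4]].
Insert 1: 1 bumps 3 from row 1; 3 bumps 4 from row 2; 4 starts row 3. P = [[1], [3], [4]].
Insert 2: appended to row 1. P = [[1, 2], [3], [4]].
Insert 5: appended to row 1. P = [[1, 2, 5], [3], [4]].

So P = [[1, 2, 5], [3], [4]], Q = [[1, 4, 5], [2], [3]].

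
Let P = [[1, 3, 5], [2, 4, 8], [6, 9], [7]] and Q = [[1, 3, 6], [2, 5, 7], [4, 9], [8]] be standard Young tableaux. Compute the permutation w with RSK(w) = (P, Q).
Reverse the RSK construction: for i from n down to 1, find the cell of Q containing i, remove the entry at that cell from P, and reverse-bump it up through P; the value ejected from row 1 is w(i).

Step i=9: Q has 9 at row 3, column 2; remove 9 from row 3 of P and reverse-bump: 9 enters row 2 and ejects 8; 8 enters row 1 and ejects 5. So w(9) = 5. P is now [[1, 3, 8], [2, 4, 9], [6], [7]].
Step i=8: Q has 8 at row 4, column 1; remove 7 from row 4 of P and reverse-bump: 7 enters row 3 and ejects 6; 6 enters row 2 and ejects 4; 4 enters row 1 and ejects 3. So w(8) = 3. P is now [[1, 4, 8], [2, 6, 9], [7]].
Step i=7: Q has 7 at row 2, column 3; remove 9 from row 2 of P and reverse-bump: 9 enters row 1 and ejects 8. So w(7) = 8. P is now [[1, 4, 9], [2, 6], [7]].
Step i=6: Q has 6 at row 1, column 3; remove that cell from P, ejecting 9. So w(6) = 9. P is now [[1, 4], [2, 6], [7]].
Step i=5: Q has 5 at row 2, column 2; remove 6 from row 2 of P and reverse-bump: 6 enters row 1 and ejects 4. So w(5) = 4. P is now [[1, 6], [2], [7]].
Step i=4: Q has 4 at row 3, column 1; remove 7 from row 3 of P and reverse-bump: 7 enters row 2 and ejects 2; 2 enters row 1 and ejects 1. So w(4) = 1. P is now [[2, 6], [7]].
Step i=3: Q has 3 at row 1, column 2; remove that cell from P, ejecting 6. So w(3) = 6. P is now [[2], [7]].
Step i=2: Q has 2 at row 2, column 1; remove 7 from row 2 of P and reverse-bump: 7 enters row 1 and ejects 2. So w(2) = 2. P is now [[7]].
Step i=1: Q has 1 at row 1, column 1; remove that cell from P, ejecting 7. So w(1) = 7. P is now [].

So w = 7 2 6 1 4 9 8 3 5.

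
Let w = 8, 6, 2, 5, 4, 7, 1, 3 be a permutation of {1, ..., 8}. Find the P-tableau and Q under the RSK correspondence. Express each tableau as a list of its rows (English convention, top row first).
Insert each entry of the permutation into P by Schensted row insertion, recording in Q the position of each new cell.

Insert 8: appended to row 1. P = [[8]].
Insert 6: 6 bumps 8 from row 1; 8 starts row 2. P = [[6], [8]].
Insert 2: 2 bumps 6 from row 1; 6 bumps 8 from row 2; 8 starts row 3. P = [[2], [6], [8]].
Insert 5: appended to row 1. P = [[2, 5], [6], [8]].
Insert 4: 4 bumps 5 from row 1; 5 bumps 6 from row 2; 6 bumps 8 from row 3; 8 starts row 4. P = [[2, 4], [5], [6], [8]].
Insert 7: appended to row 1. P = [[2, 4, 7], [5], [6], [8]].
Insert 1: 1 bumps 2 from row 1; 2 bumps 5 from row 2; 5 bumps 6 from row 3; 6 bumps 8 from row 4; 8 starts row 5. P = [[1, 4, 7], [2], [5], [6], [8]].
Insert 3: 3 bumps 4 from row 1; 4 appends to row 2. P = [[1, 3, 7], [2, 4], [5], [6], [8]].

So P = [[1, 3, 7], [2, 4], [5], [6], [8]], Q = [[1, 4, 6], [2, 8], [3], [5], [7]].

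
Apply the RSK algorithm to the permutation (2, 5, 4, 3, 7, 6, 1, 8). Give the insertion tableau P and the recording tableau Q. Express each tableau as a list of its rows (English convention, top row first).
Insert each entry of the permutation into P by Schensted row insertion, recording in Q the position of each new cell.

After inserting 2: P = [[2]].
After inserting 5: P = [[2, 5]].
After inserting 4: P = [[2, 4], [5]].
After inserting 3: P = [[2, 3], [4], [5]].
After inserting 7: P = [[2, 3, 7], [4], [5]].
After inserting 6: P = [[2, 3, 6], [4, 7], [5]].
After inserting 1: P = [[1, 3, 6], [2, 7], [4], [5]].
After inserting 8: P = [[1, 3, 6, 8], [2, 7], [4], [5]].

So P = [[1, 3, 6, 8], [2, 7], [4], [5]], Q = [[1, 2, 5, 8], [3, 6], [4], [7]].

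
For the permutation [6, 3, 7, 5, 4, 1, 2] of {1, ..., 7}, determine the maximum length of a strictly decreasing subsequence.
4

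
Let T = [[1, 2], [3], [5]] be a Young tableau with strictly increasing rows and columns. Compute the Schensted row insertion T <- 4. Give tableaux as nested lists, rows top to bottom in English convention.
[[1, 2, 4], [3], [5]]

4 is larger than every entry of row 1, so it is appended to row 1. The new tableau is [[1, 2, 4], [3], [5]].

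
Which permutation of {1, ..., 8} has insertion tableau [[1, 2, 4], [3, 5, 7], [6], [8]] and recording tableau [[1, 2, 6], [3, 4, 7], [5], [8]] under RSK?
3 8 1 6 2 7 5 4

Reverse the RSK construction: for i from n down to 1, find the cell of Q containing i, remove the entry at that cell from P, and reverse-bump it up through P; the value ejected from row 1 is w(i).

Step i=8: Q has 8 at row 4, column 1; remove 8 from row 4 of P and reverse-bump: 8 enters row 3 and ejects 6; 6 enters row 2 and ejects 5; 5 enters row 1 and ejects 4. So w(8) = 4. P is now [[1, 2, 5], [3, 6, 7], [8]].
Step i=7: Q has 7 at row 2, column 3; remove 7 from row 2 of P and reverse-bump: 7 enters row 1 and ejects 5. So w(7) = 5. P is now [[1, 2, 7], [3, 6], [8]].
Step i=6: Q has 6 at row 1, column 3; remove that cell from P, ejecting 7. So w(6) = 7. P is now [[1, 2], [3, 6], [8]].
Step i=5: Q has 5 at row 3, column 1; remove 8 from row 3 of P and reverse-bump: 8 enters row 2 and ejects 6; 6 enters row 1 and ejects 2. So w(5) = 2. P is now [[1, 6], [3, 8]].
Step i=4: Q has 4 at row 2, column 2; remove 8 from row 2 of P and reverse-bump: 8 enters row 1 and ejects 6. So w(4) = 6. P is now [[1, 8], [3]].
Step i=3: Q has 3 at row 2, column 1; remove 3 from row 2 of P and reverse-bump: 3 enters row 1 and ejects 1. So w(3) = 1. P is now [[3, 8]].
Step i=2: Q has 2 at row 1, column 2; remove that cell from P, ejecting 8. So w(2) = 8. P is now [[3]].
Step i=1: Q has 1 at row 1, column 1; remove that cell from P, ejecting 3. So w(1) = 3. P is now [].

So w = 3 8 1 6 2 7 5 4.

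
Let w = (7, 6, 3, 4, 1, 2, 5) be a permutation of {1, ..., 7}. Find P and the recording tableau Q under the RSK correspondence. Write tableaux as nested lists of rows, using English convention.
Insert each entry of the permutation into P by Schensted row insertion, recording in Q the position of each new cell.

Insert 7: appended to row 1. P = [[7]].
Insert 6: 6 bumps 7 from row 1; 7 starts row 2. P = [[6], [7]].
Insert 3: 3 bumps 6 from row 1; 6 bumps 7 from row 2; 7 starts row 3. P = [[3], [6], [7]].
Insert 4: appended to row 1. P = [[3, 4], [6], [7]].
Insert 1: 1 bumps 3 from row 1; 3 bumps 6 from row 2; 6 bumps 7 from row 3; 7 starts row 4. P = [[1, 4], [3], [6], [7]].
Insert 2: 2 bumps 4 from row 1; 4 appends to row 2. P = [[1, 2], [3, 4], [6], [7]].
Insert 5: appended to row 1. P = [[1, 2, 5], [3, 4], [6], [7]].

So P = [[1, 2, 5], [3, 4], [6], [7]], Q = [[1, 4, 7], [2, 6], [3], [5]].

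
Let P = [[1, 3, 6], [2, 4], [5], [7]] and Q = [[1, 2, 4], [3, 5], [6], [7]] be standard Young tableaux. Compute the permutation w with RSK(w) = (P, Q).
2 5 1 7 6 4 3

Reverse the RSK construction: for i from n down to 1, find the cell of Q containing i, remove the entry at that cell from P, and reverse-bump it up through P; the value ejected from row 1 is w(i).

Step i=7: Q has 7 at row 4, column 1; remove 7 from row 4 of P and reverse-bump: 7 enters row 3 and ejects 5; 5 enters row 2 and ejects 4; 4 enters row 1 and ejects 3. So w(7) = 3. P is now [[1, 4, 6], [2, 5], [7]].
Step i=6: Q has 6 at row 3, column 1; remove 7 from row 3 of P and reverse-bump: 7 enters row 2 and ejects 5; 5 enters row 1 and ejects 4. So w(6) = 4. P is now [[1, 5, 6], [2, 7]].
Step i=5: Q has 5 at row 2, column 2; remove 7 from row 2 of P and reverse-bump: 7 enters row 1 and ejects 6. So w(5) = 6. P is now [[1, 5, 7], [2]].
Step i=4: Q has 4 at row 1, column 3; remove that cell from P, ejecting 7. So w(4) = 7. P is now [[1, 5], [2]].
Step i=3: Q has 3 at row 2, column 1; remove 2 from row 2 of P and reverse-bump: 2 enters row 1 and ejects 1. So w(3) = 1. P is now [[2, 5]].
Step i=2: Q has 2 at row 1, column 2; remove that cell from P, ejecting 5. So w(2) = 5. P is now [[2]].
Step i=1: Q has 1 at row 1, column 1; remove that cell from P, ejecting 2. So w(1) = 2. P is now [].

So w = 2 5 1 7 6 4 3.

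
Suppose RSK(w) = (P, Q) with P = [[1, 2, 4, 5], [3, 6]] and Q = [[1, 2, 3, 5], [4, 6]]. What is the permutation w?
Reverse the RSK construction: for i from n down to 1, find the cell of Q containing i, remove the entry at that cell from P, and reverse-bump it up through P; the value ejected from row 1 is w(i).

Step i=6: Q has 6 at row 2, column 2; remove 6 from row 2 of P and reverse-bump: 6 enters row 1 and ejects 5. So w(6) = 5. P is now [[1, 2, 4, 6], [3]].
Step i=5: Q has 5 at row 1, column 4; remove that cell from P, ejecting 6. So w(5) = 6. P is now [[1, 2, 4], [3]].
Step i=4: Q has 4 at row 2, column 1; remove 3 from row 2 of P and reverse-bump: 3 enters row 1 and ejects 2. So w(4) = 2. P is now [[1, 3, 4]].
Step i=3: Q has 3 at row 1, column 3; remove that cell from P, ejecting 4. So w(3) = 4. P is now [[1, 3]].
Step i=2: Q has 2 at row 1, column 2; remove that cell from P, ejecting 3. So w(2) = 3. P is now [[1]].
Step i=1: Q has 1 at row 1, column 1; remove that cell from P, ejecting 1. So w(1) = 1. P is now [].

So w = 1 3 4 2 6 5.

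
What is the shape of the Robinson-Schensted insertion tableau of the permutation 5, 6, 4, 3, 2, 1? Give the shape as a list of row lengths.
[2, 1, 1, 1, 1]

Row-insert each entry into an empty tableau.

After inserting 5: P = [[5]].
After inserting 6: P = [[5, 6]].
After inserting 4: P = [[4, 6], [5]].
After inserting 3: P = [[3, 6], [4], [5]].
After inserting 2: P = [[2, 6], [3], [4], [5]].
After inserting 1: P = [[1, 6], [2], [3], [4], [5]].

The final insertion tableau P = [[1, 6], [2], [3], [4], [5]] has shape [2, 1, 1, 1, 1].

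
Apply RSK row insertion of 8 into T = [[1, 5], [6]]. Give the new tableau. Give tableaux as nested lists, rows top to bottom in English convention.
[[1, 5, 8], [6]]

8 is larger than every entry of row 1, so it is appended to row 1. The new tableau is [[1, 5, 8], [6]].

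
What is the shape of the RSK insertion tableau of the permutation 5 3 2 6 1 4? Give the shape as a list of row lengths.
Row-insert each entry into an empty tableau.

After inserting 5: P = [[5]].
After inserting 3: P = [[3], [5]].
After inserting 2: P = [[2], [3], [5]].
After inserting 6: P = [[2, 6], [3], [5]].
After inserting 1: P = [[1, 6], [2], [3], [5]].
After inserting 4: P = [[1, 4], [2, 6], [3], [5]].

The final insertion tableau P = [[1, 4], [2, 6], [3], [5]] has shape [2, 2, 1, 1].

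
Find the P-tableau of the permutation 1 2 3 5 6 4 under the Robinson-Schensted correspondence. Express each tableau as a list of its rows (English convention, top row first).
Insert 1: appended to row 1. P = [[1]].
Insert 2: appended to row 1. P = [[1, 2]].
Insert 3: appended to row 1. P = [[1, 2, 3]].
Insert 5: appended to row 1. P = [[1, 2, 3, 5]].
Insert 6: appended to row 1. P = [[1, 2, 3, 5, 6]].
Insert 4: 4 bumps 5 from row 1; 5 starts row 2. P = [[1, 2, 3, 4, 6], [5]].

So P = [[1, 2, 3, 4, 6], [5]].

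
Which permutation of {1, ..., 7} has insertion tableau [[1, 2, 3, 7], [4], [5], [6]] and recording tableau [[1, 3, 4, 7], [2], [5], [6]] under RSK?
6 1 2 5 4 3 7

Reverse the RSK construction: for i from n down to 1, find the cell of Q containing i, remove the entry at that cell from P, and reverse-bump it up through P; the value ejected from row 1 is w(i).

Step i=7: Q has 7 at row 1, column 4; remove that cell from P, ejecting 7. So w(7) = 7. P is now [[1, 2, 3], [4], [5], [6]].
Step i=6: Q has 6 at row 4, column 1; remove 6 from row 4 of P and reverse-bump: 6 enters row 3 and ejects 5; 5 enters row 2 and ejects 4; 4 enters row 1 and ejects 3. So w(6) = 3. P is now [[1, 2, 4], [5], [6]].
Step i=5: Q has 5 at row 3, column 1; remove 6 from row 3 of P and reverse-bump: 6 enters row 2 and ejects 5; 5 enters row 1 and ejects 4. So w(5) = 4. P is now [[1, 2, 5], [6]].
Step i=4: Q has 4 at row 1, column 3; remove that cell from P, ejecting 5. So w(4) = 5. P is now [[1, 2], [6]].
Step i=3: Q has 3 at row 1, column 2; remove that cell from P, ejecting 2. So w(3) = 2. P is now [[1], [6]].
Step i=2: Q has 2 at row 2, column 1; remove 6 from row 2 of P and reverse-bump: 6 enters row 1 and ejects 1. So w(2) = 1. P is now [[6]].
Step i=1: Q has 1 at row 1, column 1; remove that cell from P, ejecting 6. So w(1) = 6. P is now [].

So w = 6 1 2 5 4 3 7.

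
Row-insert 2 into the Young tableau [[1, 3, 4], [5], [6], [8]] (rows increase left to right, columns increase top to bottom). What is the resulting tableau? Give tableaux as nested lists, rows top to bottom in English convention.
[[1, 2, 4], [3], [5], [6], [8]]

In row 1, 2 replaces 3 (the leftmost entry greater than 2); 3 is bumped to row 2. In row 2, 3 replaces 5 (the leftmost entry greater than 3); 5 is bumped to row 3. In row 3, 5 replaces 6 (the leftmost entry greater than 5); 6 is bumped to row 4. In row 4, 6 replaces 8 (the leftmost entry greater than 6); 8 is bumped to row 5. 8 starts a new row 5. The new tableau is [[1, 2, 4], [3], [5], [6], [8]].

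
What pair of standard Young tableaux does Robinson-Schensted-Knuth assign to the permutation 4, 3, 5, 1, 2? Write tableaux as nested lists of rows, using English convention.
Insert each entry of the permutation into P by Schensted row insertion, recording in Q the position of each new cell.

After inserting 4: P = [[4]].
After inserting 3: P = [[3], [4]].
After inserting 5: P = [[3, 5], [4]].
After inserting 1: P = [[1, 5], [3], [4]].
After inserting 2: P = [[1, 2], [3, 5], [4]].

So P = [[1, 2], [3, 5], [4]], Q = [[1, 3], [2, 5], [4]].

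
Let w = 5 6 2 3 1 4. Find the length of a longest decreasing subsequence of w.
3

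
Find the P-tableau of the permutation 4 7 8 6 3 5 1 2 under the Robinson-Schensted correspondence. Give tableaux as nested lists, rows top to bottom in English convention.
P = [[1, 2, 8], [3, 5], [4, 6], [7]]

Insert 4: appended to row 1. P = [[4]].
Insert 7: appended to row 1. P = [[4, 7]].
Insert 8: appended to row 1. P = [[4, 7, 8]].
Insert 6: 6 bumps 7 from row 1; 7 starts row 2. P = [[4, 6, 8], [7]].
Insert 3: 3 bumps 4 from row 1; 4 bumps 7 from row 2; 7 starts row 3. P = [[3, 6, 8], [4], [7]].
Insert 5: 5 bumps 6 from row 1; 6 appends to row 2. P = [[3, 5, 8], [4, 6], [7]].
Insert 1: 1 bumps 3 from row 1; 3 bumps 4 from row 2; 4 bumps 7 from row 3; 7 starts row 4. P = [[1, 5, 8], [3, 6], [4], [7]].
Insert 2: 2 bumps 5 from row 1; 5 bumps 6 from row 2; 6 appends to row 3. P = [[1, 2, 8], [3, 5], [4, 6], [7]].

So P = [[1, 2, 8], [3, 5], [4, 6], [7]].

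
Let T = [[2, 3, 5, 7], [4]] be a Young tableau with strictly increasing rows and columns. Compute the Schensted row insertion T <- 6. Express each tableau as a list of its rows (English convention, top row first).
[[2, 3, 5, 6], [4, 7]]

In row 1, 6 replaces 7 (the leftmost entry greater than 6); 7 is bumped to row 2. 7 is appended to row 2. The new tableau is [[2, 3, 5, 6], [4, 7]].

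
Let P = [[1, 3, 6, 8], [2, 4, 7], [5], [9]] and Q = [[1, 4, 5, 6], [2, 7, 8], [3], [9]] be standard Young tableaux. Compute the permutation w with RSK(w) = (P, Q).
Reverse the RSK construction: for i from n down to 1, find the cell of Q containing i, remove the entry at that cell from P, and reverse-bump it up through P; the value ejected from row 1 is w(i).

Step i=9: Q has 9 at row 4, column 1; remove 9 from row 4 of P and reverse-bump: 9 enters row 3 and ejects 5; 5 enters row 2 and ejects 4; 4 enters row 1 and ejects 3. So w(9) = 3. P is now [[1, 4, 6, 8], [2, 5, 7], [9]].
Step i=8: Q has 8 at row 2, column 3; remove 7 from row 2 of P and reverse-bump: 7 enters row 1 and ejects 6. So w(8) = 6. P is now [[1, 4, 7, 8], [2, 5], [9]].
Step i=7: Q has 7 at row 2, column 2; remove 5 from row 2 of P and reverse-bump: 5 enters row 1 and ejects 4. So w(7) = 4. P is now [[1, 5, 7, 8], [2], [9]].
Step i=6: Q has 6 at row 1, column 4; remove that cell from P, ejecting 8. So w(6) = 8. P is now [[1, 5, 7], [2], [9]].
Step i=5: Q has 5 at row 1, column 3; remove that cell from P, ejecting 7. So w(5) = 7. P is now [[1, 5], [2], [9]].
Step i=4: Q has 4 at row 1, column 2; remove that cell from P, ejecting 5. So w(4) = 5. P is now [[1], [2], [9]].
Step i=3: Q has 3 at row 3, column 1; remove 9 from row 3 of P and reverse-bump: 9 enters row 2 and ejects 2; 2 enters row 1 and ejects 1. So w(3) = 1. P is now [[2], [9]].
Step i=2: Q has 2 at row 2, column 1; remove 9 from row 2 of P and reverse-bump: 9 enters row 1 and ejects 2. So w(2) = 2. P is now [[9]].
Step i=1: Q has 1 at row 1, column 1; remove that cell from P, ejecting 9. So w(1) = 9. P is now [].

So w = 9 2 1 5 7 8 4 6 3.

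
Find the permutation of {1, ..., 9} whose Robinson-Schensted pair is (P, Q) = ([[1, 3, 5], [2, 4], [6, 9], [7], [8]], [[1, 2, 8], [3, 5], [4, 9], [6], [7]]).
8 9 7 2 6 4 1 5 3

Reverse the RSK construction: for i from n down to 1, find the cell of Q containing i, remove the entry at that cell from P, and reverse-bump it up through P; the value ejected from row 1 is w(i).

Step i=9: Q has 9 at row 3, column 2; remove 9 from row 3 of P and reverse-bump: 9 enters row 2 and ejects 4; 4 enters row 1 and ejects 3. So w(9) = 3. P is now [[1, 4, 5], [2, 9], [6], [7], [8]].
Step i=8: Q has 8 at row 1, column 3; remove that cell from P, ejecting 5. So w(8) = 5. P is now [[1, 4], [2, 9], [6], [7], [8]].
Step i=7: Q has 7 at row 5, column 1; remove 8 from row 5 of P and reverse-bump: 8 enters row 4 and ejects 7; 7 enters row 3 and ejects 6; 6 enters row 2 and ejects 2; 2 enters row 1 and ejects 1. So w(7) = 1. P is now [[2, 4], [6, 9], [7], [8]].
Step i=6: Q has 6 at row 4, column 1; remove 8 from row 4 of P and reverse-bump: 8 enters row 3 and ejects 7; 7 enters row 2 and ejects 6; 6 enters row 1 and ejects 4. So w(6) = 4. P is now [[2, 6], [7, 9], [8]].
Step i=5: Q has 5 at row 2, column 2; remove 9 from row 2 of P and reverse-bump: 9 enters row 1 and ejects 6. So w(5) = 6. P is now [[2, 9], [7], [8]].
Step i=4: Q has 4 at row 3, column 1; remove 8 from row 3 of P and reverse-bump: 8 enters row 2 and ejects 7; 7 enters row 1 and ejects 2. So w(4) = 2. P is now [[7, 9], [8]].
Step i=3: Q has 3 at row 2, column 1; remove 8 from row 2 of P and reverse-bump: 8 enters row 1 and ejects 7. So w(3) = 7. P is now [[8, 9]].
Step i=2: Q has 2 at row 1, column 2; remove that cell from P, ejecting 9. So w(2) = 9. P is now [[8]].
Step i=1: Q has 1 at row 1, column 1; remove that cell from P, ejecting 8. So w(1) = 8. P is now [].

So w = 8 9 7 2 6 4 1 5 3.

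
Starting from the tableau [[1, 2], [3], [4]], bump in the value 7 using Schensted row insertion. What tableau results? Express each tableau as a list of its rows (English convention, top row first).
[[1, 2, 7], [3], [4]]

7 is larger than every entry of row 1, so it is appended to row 1. The new tableau is [[1, 2, 7], [3], [4]].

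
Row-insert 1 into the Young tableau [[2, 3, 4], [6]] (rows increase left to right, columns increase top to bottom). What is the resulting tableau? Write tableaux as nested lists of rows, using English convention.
[[1, 3, 4], [2], [6]]

In row 1, 1 replaces 2 (the leftmost entry greater than 1); 2 is bumped to row 2. In row 2, 2 replaces 6 (the leftmost entry greater than 2); 6 is bumped to row 3. 6 starts a new row 3. The new tableau is [[1, 3, 4], [2], [6]].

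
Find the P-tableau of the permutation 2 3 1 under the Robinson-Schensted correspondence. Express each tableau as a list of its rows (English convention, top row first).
P = [[1, 3], [2]]

Insert 2: appended to row 1. P = [[2]].
Insert 3: appended to row 1. P = [[2, 3]].
Insert 1: 1 bumps 2 from row 1; 2 starts row 2. P = [[1, 3], [2]].

So P = [[1, 3], [2]].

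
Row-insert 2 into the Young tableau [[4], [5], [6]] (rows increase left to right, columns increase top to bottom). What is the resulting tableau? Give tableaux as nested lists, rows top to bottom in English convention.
[[2], [4], [5], [6]]

In row 1, 2 replaces 4 (the leftmost entry greater than 2); 4 is bumped to row 2. In row 2, 4 replaces 5 (the leftmost entry greater than 4); 5 is bumped to row 3. In row 3, 5 replaces 6 (the leftmost entry greater than 5); 6 is bumped to row 4. 6 starts a new row 4. The new tableau is [[2], [4], [5], [6]].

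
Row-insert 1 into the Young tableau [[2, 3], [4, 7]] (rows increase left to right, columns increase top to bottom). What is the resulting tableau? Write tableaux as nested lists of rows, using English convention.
In row 1, 1 replaces 2 (the leftmost entry greater than 1); 2 is bumped to row 2. In row 2, 2 replaces 4 (the leftmost entry greater than 2); 4 is bumped to row 3. 4 starts a new row 3. The new tableau is [[1, 3], [2, 7], [4]].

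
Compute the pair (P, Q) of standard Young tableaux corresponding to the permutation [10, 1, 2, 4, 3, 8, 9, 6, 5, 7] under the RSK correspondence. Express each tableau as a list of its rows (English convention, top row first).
P = [[1, 2, 3, 5, 7], [4, 6, 9], [8], [10]], Q = [[1, 3, 4, 6, 7], [2, 8, 10], [5], [9]]

Insert each entry of the permutation into P by Schensted row insertion, recording in Q the position of each new cell.

Insert 10: appended to row 1. P = [[10]].
Insert 1: 1 bumps 10 from row 1; 10 starts row 2. P = [[1], [10]].
Insert 2: appended to row 1. P = [[1, 2], [10]].
Insert 4: appended to row 1. P = [[1, 2, 4], [10]].
Insert 3: 3 bumps 4 from row 1; 4 bumps 10 from row 2; 10 starts row 3. P = [[1, 2, 3], [4], [10]].
Insert 8: appended to row 1. P = [[1, 2, 3, 8], [4], [10]].
Insert 9: appended to row 1. P = [[1, 2, 3, 8, 9], [4], [10]].
Insert 6: 6 bumps 8 from row 1; 8 appends to row 2. P = [[1, 2, 3, 6, 9], [4, 8], [10]].
Insert 5: 5 bumps 6 from row 1; 6 bumps 8 from row 2; 8 bumps 10 from row 3; 10 starts row 4. P = [[1, 2, 3, 5, 9], [4, 6], [8], [10]].
Insert 7: 7 bumps 9 from row 1; 9 appends to row 2. P = [[1, 2, 3, 5, 7], [4, 6, 9], [8], [10]].

So P = [[1, 2, 3, 5, 7], [4, 6, 9], [8], [10]], Q = [[1, 3, 4, 6, 7], [2, 8, 10], [5], [9]].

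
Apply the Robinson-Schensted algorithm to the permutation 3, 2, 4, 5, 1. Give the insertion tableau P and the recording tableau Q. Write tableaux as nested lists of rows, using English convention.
P = [[1, 4, 5], [2], [3]], Q = [[1, 3, 4], [2], [5]]

Insert each entry of the permutation into P by Schensted row insertion, recording in Q the position of each new cell.

Insert 3: appended to row 1. P = [[3]].
Insert 2: 2 bumps 3 from row 1; 3 starts row 2. P = [[2], [3]].
Insert 4: appended to row 1. P = [[2, 4], [3]].
Insert 5: appended to row 1. P = [[2, 4, 5], [3]].
Insert 1: 1 bumps 2 from row 1; 2 bumps 3 from row 2; 3 starts row 3. P = [[1, 4, 5], [2], [3]].

So P = [[1, 4, 5], [2], [3]], Q = [[1, 3, 4], [2], [5]].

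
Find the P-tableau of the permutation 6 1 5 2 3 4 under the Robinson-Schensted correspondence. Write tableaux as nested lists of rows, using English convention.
Insert 6: appended to row 1. P = [[6]].
Insert 1: 1 bumps 6 from row 1; 6 starts row 2. P = [[1], [6]].
Insert 5: appended to row 1. P = [[1, 5], [6]].
Insert 2: 2 bumps 5 from row 1; 5 bumps 6 from row 2; 6 starts row 3. P = [[1, 2], [5], [6]].
Insert 3: appended to row 1. P = [[1, 2, 3], [5], [6]].
Insert 4: appended to row 1. P = [[1, 2, 3, 4], [5], [6]].

So P = [[1, 2, 3, 4], [5], [6]].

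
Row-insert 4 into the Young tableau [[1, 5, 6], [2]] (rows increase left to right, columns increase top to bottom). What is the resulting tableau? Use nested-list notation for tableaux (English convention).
In row 1, 4 replaces 5 (the leftmost entry greater than 4); 5 is bumped to row 2. 5 is appended to row 2. The new tableau is [[1, 4, 6], [2, 5]].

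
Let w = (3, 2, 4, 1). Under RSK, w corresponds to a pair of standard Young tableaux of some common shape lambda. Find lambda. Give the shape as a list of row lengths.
Row-insert each entry into an empty tableau.

After inserting 3: P = [[3]].
After inserting 2: P = [[2], [3]].
After inserting 4: P = [[2, 4], [3]].
After inserting 1: P = [[1, 4], [2], [3]].

The final insertion tableau P = [[1, 4], [2], [3]] has shape [2, 1, 1].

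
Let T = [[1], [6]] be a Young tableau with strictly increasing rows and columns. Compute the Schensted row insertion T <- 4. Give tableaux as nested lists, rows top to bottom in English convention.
[[1, 4], [6]]

4 is larger than every entry of row 1, so it is appended to row 1. The new tableau is [[1, 4], [6]].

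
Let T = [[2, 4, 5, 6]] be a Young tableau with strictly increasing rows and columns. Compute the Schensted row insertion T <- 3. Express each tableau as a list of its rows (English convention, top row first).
In row 1, 3 replaces 4 (the leftmost entry greater than 3); 4 is bumped to row 2. 4 starts a new row 2. The new tableau is [[2, 3, 5, 6], [4]].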